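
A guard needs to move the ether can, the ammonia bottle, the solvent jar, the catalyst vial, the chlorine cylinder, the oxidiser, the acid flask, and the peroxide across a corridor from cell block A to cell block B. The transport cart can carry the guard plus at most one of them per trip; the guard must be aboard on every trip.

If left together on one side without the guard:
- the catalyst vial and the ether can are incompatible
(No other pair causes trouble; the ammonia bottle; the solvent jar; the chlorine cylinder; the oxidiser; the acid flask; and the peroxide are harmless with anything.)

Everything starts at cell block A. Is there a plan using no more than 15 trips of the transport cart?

Yes — this plan uses 15 crossings (≤ 15):
1. Guard goes to cell block B with the ether can.
2. Guard goes back to cell block A alone.
3. Guard goes to cell block B with the ammonia bottle.
4. Guard goes back to cell block A alone.
5. Guard goes to cell block B with the solvent jar.
6. Guard goes back to cell block A alone.
7. Guard goes to cell block B with the chlorine cylinder.
8. Guard goes back to cell block A alone.
9. Guard goes to cell block B with the oxidiser.
10. Guard goes back to cell block A alone.
11. Guard goes to cell block B with the acid flask.
12. Guard goes back to cell block A alone.
13. Guard goes to cell block B with the peroxide.
14. Guard goes back to cell block A alone.
15. Guard goes to cell block B with the catalyst vial.

Yes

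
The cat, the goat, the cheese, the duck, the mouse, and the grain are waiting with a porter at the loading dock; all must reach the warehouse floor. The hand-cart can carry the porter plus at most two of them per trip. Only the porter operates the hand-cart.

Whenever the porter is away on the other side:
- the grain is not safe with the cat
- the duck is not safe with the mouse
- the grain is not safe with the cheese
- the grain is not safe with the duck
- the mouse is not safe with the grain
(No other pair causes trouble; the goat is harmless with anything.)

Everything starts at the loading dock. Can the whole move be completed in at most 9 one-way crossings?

Yes

Yes — this plan uses 9 crossings (≤ 9):
1. Porter goes to the warehouse floor with the duck and the grain.
2. Porter goes back to the loading dock with the duck.
3. Porter goes to the warehouse floor with the cat and the duck.
4. Porter goes back to the loading dock with the grain.
5. Porter goes to the warehouse floor with the goat and the grain.
6. Porter goes back to the loading dock with the grain.
7. Porter goes to the warehouse floor with the cheese and the mouse.
8. Porter goes back to the loading dock with the duck.
9. Porter goes to the warehouse floor with the duck and the grain.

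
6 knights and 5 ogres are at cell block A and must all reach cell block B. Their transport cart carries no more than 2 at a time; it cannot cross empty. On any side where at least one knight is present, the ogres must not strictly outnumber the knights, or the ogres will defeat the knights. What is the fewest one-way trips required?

Counting alone: each trip to cell block B takes at most 2 across and each return brings at least 1 back, so after t trips out (and t−1 returns) at most 2t − (t−1) of the 11 are across; that first reaches 11 at t = 10, so at least 19 crossings are needed.
The plan below uses exactly 19 crossings, so it is optimal:
1. 2 ogres → cell block B.  (cell block A: 6K 3O; cell block B: 0K 2O)
2. 1 ogre ← cell block A.  (cell block A: 6K 4O; cell block B: 0K 1O)
3. 2 ogres → cell block B.  (cell block A: 6K 2O; cell block B: 0K 3O)
4. 1 ogre ← cell block A.  (cell block A: 6K 3O; cell block B: 0K 2O)
5. 2 knights → cell block B.  (cell block A: 4K 3O; cell block B: 2K 2O)
6. 1 ogre ← cell block A.  (cell block A: 4K 4O; cell block B: 2K 1O)
7. 1 knight and 1 ogre → cell block B.  (cell block A: 3K 3O; cell block B: 3K 2O)
8. 1 knight ← cell block A.  (cell block A: 4K 3O; cell block B: 2K 2O)
9. 1 knight and 1 ogre → cell block B.  (cell block A: 3K 2O; cell block B: 3K 3O)
10. 1 ogre ← cell block A.  (cell block A: 3K 3O; cell block B: 3K 2O)
11. 1 knight and 1 ogre → cell block B.  (cell block A: 2K 2O; cell block B: 4K 3O)
12. 1 knight ← cell block A.  (cell block A: 3K 2O; cell block B: 3K 3O)
13. 1 knight and 1 ogre → cell block B.  (cell block A: 2K 1O; cell block B: 4K 4O)
14. 1 ogre ← cell block A.  (cell block A: 2K 2O; cell block B: 4K 3O)
15. 1 knight and 1 ogre → cell block B.  (cell block A: 1K 1O; cell block B: 5K 4O)
16. 1 knight ← cell block A.  (cell block A: 2K 1O; cell block B: 4K 4O)
17. 1 knight and 1 ogre → cell block B.  (cell block A: 1K 0O; cell block B: 5K 5O)
18. 1 ogre ← cell block A.  (cell block A: 1K 1O; cell block B: 5K 4O)
19. 1 knight and 1 ogre → cell block B.  (cell block A: 0K 0O; cell block B: 6K 5O)

19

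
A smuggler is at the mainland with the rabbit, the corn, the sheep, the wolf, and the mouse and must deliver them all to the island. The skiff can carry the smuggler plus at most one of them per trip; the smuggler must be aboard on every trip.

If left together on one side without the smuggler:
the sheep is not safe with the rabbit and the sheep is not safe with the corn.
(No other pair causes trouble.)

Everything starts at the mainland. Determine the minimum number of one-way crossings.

Counting alone: the smuggler can take at most 1 across per trip to the island, so moving all 5 needs at least 5 loaded trips out, with a return between consecutive ones — at least 9 crossings.
The safety rule pushes this higher. Following every safe sequence of crossings, the most of the 5 that can be at the island as the skiff arrives there on crossing 9 is 4 — never all 5.
So no plan with fewer than 11 crossings exists, and this one achieves 11:
1. Smuggler goes to the island with the sheep.  [the mainland: the corn, the mouse, the rabbit, the wolf | the island: the sheep]
2. Smuggler goes back to the mainland alone.  [the mainland: the corn, the mouse, the rabbit, the wolf | the island: the sheep]
3. Smuggler goes to the island with the rabbit.  [the mainland: the corn, the mouse, the wolf | the island: the rabbit, the sheep]
4. Smuggler goes back to the mainland with the sheep.  [the mainland: the corn, the mouse, the sheep, the wolf | the island: the rabbit]
5. Smuggler goes to the island with the corn.  [the mainland: the mouse, the sheep, the wolf | the island: the corn, the rabbit]
6. Smuggler goes back to the mainland alone.  [the mainland: the mouse, the sheep, the wolf | the island: the corn, the rabbit]
7. Smuggler goes to the island with the wolf.  [the mainland: the mouse, the sheep | the island: the corn, the rabbit, the wolf]
8. Smuggler goes back to the mainland alone.  [the mainland: the mouse, the sheep | the island: the corn, the rabbit, the wolf]
9. Smuggler goes to the island with the mouse.  [the mainland: the sheep | the island: the corn, the mouse, the rabbit, the wolf]
10. Smuggler goes back to the mainland alone.  [the mainland: the sheep | the island: the corn, the mouse, the rabbit, the wolf]
11. Smuggler goes to the island with the sheep.  [the mainland: — | the island: the corn, the mouse, the rabbit, the sheep, the wolf]

11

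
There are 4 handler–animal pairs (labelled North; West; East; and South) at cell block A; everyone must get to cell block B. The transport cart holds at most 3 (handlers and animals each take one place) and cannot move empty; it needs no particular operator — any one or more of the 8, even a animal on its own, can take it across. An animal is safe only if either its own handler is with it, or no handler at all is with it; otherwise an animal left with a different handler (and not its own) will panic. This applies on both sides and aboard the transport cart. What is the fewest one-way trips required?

Counting alone: each trip to cell block B takes at most 3 across and each return brings at least 1 back, so after t trips out (and t−1 returns) at most 3t − (t−1) of the 8 are across; that first reaches 8 at t = 4, so at least 7 crossings are needed.
The safety rule pushes this higher. Following every safe sequence of crossings, the most of the 8 that can be at cell block B as the transport cart arrives there on crossing 7 is 7 — never all 8.
So no plan with fewer than 9 crossings exists, and this one achieves 9:
1. animal North and handler North cross → cell block B.
2. handler North crosses ← cell block A.
3. animal West, handler North, and handler West cross → cell block B.
4. animal North and handler North cross ← cell block A.
5. handler East, handler North, and handler South cross → cell block B.
6. animal West crosses ← cell block A.
7. animal North and animal West cross → cell block B.
8. animal North crosses ← cell block A.
9. animal East, animal North, and animal South cross → cell block B.

9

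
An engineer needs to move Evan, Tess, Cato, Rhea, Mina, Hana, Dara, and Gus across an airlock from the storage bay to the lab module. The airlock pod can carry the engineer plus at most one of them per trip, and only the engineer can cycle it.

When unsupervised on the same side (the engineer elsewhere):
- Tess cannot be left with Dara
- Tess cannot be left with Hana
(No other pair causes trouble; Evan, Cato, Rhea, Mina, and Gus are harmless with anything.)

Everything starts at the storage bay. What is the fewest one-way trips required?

Counting alone: the engineer can take at most 1 across per trip to the lab module, so moving all 8 needs at least 8 loaded trips out, with a return between consecutive ones — at least 15 crossings.
The safety rule pushes this higher. Following every safe sequence of crossings, the most of the 8 that can be at the lab module as the airlock pod arrives there on crossing 15 is 7 — never all 8.
So no plan with fewer than 17 crossings exists, and this one achieves 17:
1. Engineer goes to the lab module with Tess.  [the storage bay: Cato, Dara, Evan, Gus, Hana, Mina, Rhea | the lab module: Tess]
2. Engineer goes back to the storage bay alone.  [the storage bay: Cato, Dara, Evan, Gus, Hana, Mina, Rhea | the lab module: Tess]
3. Engineer goes to the lab module with Evan.  [the storage bay: Cato, Dara, Gus, Hana, Mina, Rhea | the lab module: Evan, Tess]
4. Engineer goes back to the storage bay alone.  [the storage bay: Cato, Dara, Gus, Hana, Mina, Rhea | the lab module: Evan, Tess]
5. Engineer goes to the lab module with Cato.  [the storage bay: Dara, Gus, Hana, Mina, Rhea | the lab module: Cato, Evan, Tess]
6. Engineer goes back to the storage bay alone.  [the storage bay: Dara, Gus, Hana, Mina, Rhea | the lab module: Cato, Evan, Tess]
7. Engineer goes to the lab module with Rhea.  [the storage bay: Dara, Gus, Hana, Mina | the lab module: Cato, Evan, Rhea, Tess]
8. Engineer goes back to the storage bay alone.  [the storage bay: Dara, Gus, Hana, Mina | the lab module: Cato, Evan, Rhea, Tess]
9. Engineer goes to the lab module with Mina.  [the storage bay: Dara, Gus, Hana | the lab module: Cato, Evan, Mina, Rhea, Tess]
10. Engineer goes back to the storage bay alone.  [the storage bay: Dara, Gus, Hana | the lab module: Cato, Evan, Mina, Rhea, Tess]
11. Engineer goes to the lab module with Hana.  [the storage bay: Dara, Gus | the lab module: Cato, Evan, Hana, Mina, Rhea, Tess]
12. Engineer goes back to the storage bay with Tess.  [the storage bay: Dara, Gus, Tess | the lab module: Cato, Evan, Hana, Mina, Rhea]
13. Engineer goes to the lab module with Dara.  [the storage bay: Gus, Tess | the lab module: Cato, Dara, Evan, Hana, Mina, Rhea]
14. Engineer goes back to the storage bay alone.  [the storage bay: Gus, Tess | the lab module: Cato, Dara, Evan, Hana, Mina, Rhea]
15. Engineer goes to the lab module with Gus.  [the storage bay: Tess | the lab module: Cato, Dara, Evan, Gus, Hana, Mina, Rhea]
16. Engineer goes back to the storage bay alone.  [the storage bay: Tess | the lab module: Cato, Dara, Evan, Gus, Hana, Mina, Rhea]
17. Engineer goes to the lab module with Tess.  [the storage bay: — | the lab module: Cato, Dara, Evan, Gus, Hana, Mina, Rhea, Tess]

17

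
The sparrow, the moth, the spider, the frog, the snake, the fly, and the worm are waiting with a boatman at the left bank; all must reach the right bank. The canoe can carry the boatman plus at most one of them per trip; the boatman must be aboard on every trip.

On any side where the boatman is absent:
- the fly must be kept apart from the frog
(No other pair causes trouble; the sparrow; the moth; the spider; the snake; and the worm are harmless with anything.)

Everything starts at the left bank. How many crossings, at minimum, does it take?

Counting alone: the boatman can take at most 1 across per trip to the right bank, so moving all 7 needs at least 7 loaded trips out, with a return between consecutive ones — at least 13 crossings.
The plan below uses exactly 13 crossings, so it is optimal:
1. Boatman goes to the right bank with the frog.  [the left bank: the fly, the moth, the snake, the sparrow, the spider, the worm | the right bank: the frog]
2. Boatman goes back to the left bank alone.  [the left bank: the fly, the moth, the snake, the sparrow, the spider, the worm | the right bank: the frog]
3. Boatman goes to the right bank with the sparrow.  [the left bank: the fly, the moth, the snake, the spider, the worm | the right bank: the frog, the sparrow]
4. Boatman goes back to the left bank alone.  [the left bank: the fly, the moth, the snake, the spider, the worm | the right bank: the frog, the sparrow]
5. Boatman goes to the right bank with the moth.  [the left bank: the fly, the snake, the spider, the worm | the right bank: the frog, the moth, the sparrow]
6. Boatman goes back to the left bank alone.  [the left bank: the fly, the snake, the spider, the worm | the right bank: the frog, the moth, the sparrow]
7. Boatman goes to the right bank with the spider.  [the left bank: the fly, the snake, the worm | the right bank: the frog, the moth, the sparrow, the spider]
8. Boatman goes back to the left bank alone.  [the left bank: the fly, the snake, the worm | the right bank: the frog, the moth, the sparrow, the spider]
9. Boatman goes to the right bank with the snake.  [the left bank: the fly, the worm | the right bank: the frog, the moth, the snake, the sparrow, the spider]
10. Boatman goes back to the left bank alone.  [the left bank: the fly, the worm | the right bank: the frog, the moth, the snake, the sparrow, the spider]
11. Boatman goes to the right bank with the worm.  [the left bank: the fly | the right bank: the frog, the moth, the snake, the sparrow, the spider, the worm]
12. Boatman goes back to the left bank alone.  [the left bank: the fly | the right bank: the frog, the moth, the snake, the sparrow, the spider, the worm]
13. Boatman goes to the right bank with the fly.  [the left bank: — | the right bank: the fly, the frog, the moth, the snake, the sparrow, the spider, the worm]

13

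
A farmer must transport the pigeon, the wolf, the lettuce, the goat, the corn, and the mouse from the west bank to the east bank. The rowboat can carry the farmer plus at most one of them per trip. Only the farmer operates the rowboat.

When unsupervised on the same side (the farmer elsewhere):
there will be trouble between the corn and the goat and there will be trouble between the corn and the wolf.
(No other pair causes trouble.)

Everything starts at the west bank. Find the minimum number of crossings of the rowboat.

Counting alone: the farmer can take at most 1 across per trip to the east bank, so moving all 6 needs at least 6 loaded trips out, with a return between consecutive ones — at least 11 crossings.
The safety rule pushes this higher. Following every safe sequence of crossings, the most of the 6 that can be at the east bank as the rowboat arrives there on crossing 11 is 5 — never all 6.
So no plan with fewer than 13 crossings exists, and this one achieves 13:
1. Farmer goes to the east bank with the corn.
2. Farmer goes back to the west bank alone.
3. Farmer goes to the east bank with the pigeon.
4. Farmer goes back to the west bank alone.
5. Farmer goes to the east bank with the wolf.
6. Farmer goes back to the west bank with the corn.
7. Farmer goes to the east bank with the goat.
8. Farmer goes back to the west bank alone.
9. Farmer goes to the east bank with the lettuce.
10. Farmer goes back to the west bank alone.
11. Farmer goes to the east bank with the mouse.
12. Farmer goes back to the west bank alone.
13. Farmer goes to the east bank with the corn.

13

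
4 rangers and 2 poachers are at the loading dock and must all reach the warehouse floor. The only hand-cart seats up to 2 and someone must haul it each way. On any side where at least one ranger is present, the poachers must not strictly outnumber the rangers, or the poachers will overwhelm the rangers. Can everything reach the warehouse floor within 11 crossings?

Yes

Yes — this plan uses 9 crossings (≤ 11):
1. 2 poachers → the warehouse floor.  (the loading dock: 4R 0P; the warehouse floor: 0R 2P)
2. 1 poacher ← the loading dock.  (the loading dock: 4R 1P; the warehouse floor: 0R 1P)
3. 2 rangers → the warehouse floor.  (the loading dock: 2R 1P; the warehouse floor: 2R 1P)
4. 1 poacher ← the loading dock.  (the loading dock: 2R 2P; the warehouse floor: 2R 0P)
5. 2 poachers → the warehouse floor.  (the loading dock: 2R 0P; the warehouse floor: 2R 2P)
6. 1 poacher ← the loading dock.  (the loading dock: 2R 1P; the warehouse floor: 2R 1P)
7. 1 ranger and 1 poacher → the warehouse floor.  (the loading dock: 1R 0P; the warehouse floor: 3R 2P)
8. 1 poacher ← the loading dock.  (the loading dock: 1R 1P; the warehouse floor: 3R 1P)
9. 1 ranger and 1 poacher → the warehouse floor.  (the loading dock: 0R 0P; the warehouse floor: 4R 2P)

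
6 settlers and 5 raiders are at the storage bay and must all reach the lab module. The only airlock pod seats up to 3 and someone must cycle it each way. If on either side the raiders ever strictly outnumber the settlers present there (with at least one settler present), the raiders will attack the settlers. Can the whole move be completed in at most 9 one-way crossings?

Yes

Yes — this plan uses 9 crossings (≤ 9):
1. 3 raiders → the lab module.  (the storage bay: 6S 2R; the lab module: 0S 3R)
2. 1 raider ← the storage bay.  (the storage bay: 6S 3R; the lab module: 0S 2R)
3. 3 settlers → the lab module.  (the storage bay: 3S 3R; the lab module: 3S 2R)
4. 1 settler ← the storage bay.  (the storage bay: 4S 3R; the lab module: 2S 2R)
5. 2 settlers and 1 raider → the lab module.  (the storage bay: 2S 2R; the lab module: 4S 3R)
6. 1 settler ← the storage bay.  (the storage bay: 3S 2R; the lab module: 3S 3R)
7. 2 settlers and 1 raider → the lab module.  (the storage bay: 1S 1R; the lab module: 5S 4R)
8. 1 settler ← the storage bay.  (the storage bay: 2S 1R; the lab module: 4S 4R)
9. 2 settlers and 1 raider → the lab module.  (the storage bay: 0S 0R; the lab module: 6S 5R)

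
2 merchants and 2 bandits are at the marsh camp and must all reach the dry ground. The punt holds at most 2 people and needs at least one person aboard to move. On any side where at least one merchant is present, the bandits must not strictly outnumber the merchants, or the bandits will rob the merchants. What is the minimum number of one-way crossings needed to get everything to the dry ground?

Counting alone: each trip to the dry ground takes at most 2 across and each return brings at least 1 back, so after t trips out (and t−1 returns) at most 2t − (t−1) of the 4 are across; that first reaches 4 at t = 3, so at least 5 crossings are needed.
The plan below uses exactly 5 crossings, so it is optimal:
1. 2 bandits → the dry ground.  (the marsh camp: 2M 0B; the dry ground: 0M 2B)
2. 1 bandit ← the marsh camp.  (the marsh camp: 2M 1B; the dry ground: 0M 1B)
3. 2 merchants → the dry ground.  (the marsh camp: 0M 1B; the dry ground: 2M 1B)
4. 1 bandit ← the marsh camp.  (the marsh camp: 0M 2B; the dry ground: 2M 0B)
5. 2 bandits → the dry ground.  (the marsh camp: 0M 0B; the dry ground: 2M 2B)

5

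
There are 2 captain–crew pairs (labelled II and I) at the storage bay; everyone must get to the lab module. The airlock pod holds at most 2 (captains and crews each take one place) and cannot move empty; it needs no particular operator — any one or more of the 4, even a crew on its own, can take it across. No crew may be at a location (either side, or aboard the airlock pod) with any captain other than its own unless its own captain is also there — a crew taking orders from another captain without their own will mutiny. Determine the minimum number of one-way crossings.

5

Counting alone: each trip to the lab module takes at most 2 across and each return brings at least 1 back, so after t trips out (and t−1 returns) at most 2t − (t−1) of the 4 are across; that first reaches 4 at t = 3, so at least 5 crossings are needed.
The plan below uses exactly 5 crossings, so it is optimal:
1. captain II and crew II cross → the lab module.
2. captain II crosses ← the storage bay.
3. captain I and captain II cross → the lab module.
4. captain I crosses ← the storage bay.
5. captain I and crew I cross → the lab module.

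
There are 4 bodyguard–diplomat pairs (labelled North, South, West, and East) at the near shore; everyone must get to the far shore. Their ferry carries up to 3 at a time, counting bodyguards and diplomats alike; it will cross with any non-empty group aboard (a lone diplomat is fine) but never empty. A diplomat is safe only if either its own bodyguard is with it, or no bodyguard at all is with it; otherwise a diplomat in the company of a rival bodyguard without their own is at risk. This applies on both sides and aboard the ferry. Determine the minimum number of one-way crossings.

9

Counting alone: each trip to the far shore takes at most 3 across and each return brings at least 1 back, so after t trips out (and t−1 returns) at most 3t − (t−1) of the 8 are across; that first reaches 8 at t = 4, so at least 7 crossings are needed.
The safety rule pushes this higher. Following every safe sequence of crossings, the most of the 8 that can be at the far shore as the ferry arrives there on crossing 7 is 7 — never all 8.
So no plan with fewer than 9 crossings exists, and this one achieves 9:
1. bodyguard North and diplomat North cross → the far shore.
2. bodyguard North crosses ← the near shore.
3. bodyguard North, bodyguard South, and diplomat South cross → the far shore.
4. bodyguard North and diplomat North cross ← the near shore.
5. bodyguard East, bodyguard North, and bodyguard West cross → the far shore.
6. diplomat South crosses ← the near shore.
7. diplomat North and diplomat South cross → the far shore.
8. diplomat North crosses ← the near shore.
9. diplomat East, diplomat North, and diplomat West cross → the far shore.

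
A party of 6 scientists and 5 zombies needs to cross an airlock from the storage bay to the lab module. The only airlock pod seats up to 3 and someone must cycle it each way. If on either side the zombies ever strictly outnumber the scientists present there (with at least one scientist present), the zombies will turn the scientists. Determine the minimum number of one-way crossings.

Counting alone: each trip to the lab module takes at most 3 across and each return brings at least 1 back, so after t trips out (and t−1 returns) at most 3t − (t−1) of the 11 are across; that first reaches 11 at t = 5, so at least 9 crossings are needed.
The plan below uses exactly 9 crossings, so it is optimal:
1. 3 zombies → the lab module.  (the storage bay: 6S 2Z; the lab module: 0S 3Z)
2. 1 zombie ← the storage bay.  (the storage bay: 6S 3Z; the lab module: 0S 2Z)
3. 3 scientists → the lab module.  (the storage bay: 3S 3Z; the lab module: 3S 2Z)
4. 1 scientist ← the storage bay.  (the storage bay: 4S 3Z; the lab module: 2S 2Z)
5. 2 scientists and 1 zombie → the lab module.  (the storage bay: 2S 2Z; the lab module: 4S 3Z)
6. 1 scientist ← the storage bay.  (the storage bay: 3S 2Z; the lab module: 3S 3Z)
7. 2 scientists and 1 zombie → the lab module.  (the storage bay: 1S 1Z; the lab module: 5S 4Z)
8. 1 scientist ← the storage bay.  (the storage bay: 2S 1Z; the lab module: 4S 4Z)
9. 2 scientists and 1 zombie → the lab module.  (the storage bay: 0S 0Z; the lab module: 6S 5Z)

9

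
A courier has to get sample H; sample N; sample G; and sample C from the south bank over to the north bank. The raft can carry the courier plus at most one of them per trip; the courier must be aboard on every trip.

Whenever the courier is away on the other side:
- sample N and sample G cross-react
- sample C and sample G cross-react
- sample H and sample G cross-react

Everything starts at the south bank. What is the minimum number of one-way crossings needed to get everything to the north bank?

impossible

Following every safe sequence of crossings from the start, the most of the 4 that can be at the north bank as the raft arrives there on crossings 1, 3 is 1, 2 respectively; the best ever achieved is 2 of 4.
From crossing 5 on, no configuration arises that was not already reachable earlier: only 9 distinct safe configurations (who is on which side, and where the raft is) can ever be reached, none of them has everyone across, and every continuation just revisits them. So no valid plan exists.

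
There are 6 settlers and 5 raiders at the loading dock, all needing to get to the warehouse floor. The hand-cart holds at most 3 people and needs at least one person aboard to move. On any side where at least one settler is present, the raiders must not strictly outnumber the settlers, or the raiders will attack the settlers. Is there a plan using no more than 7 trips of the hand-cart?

No

Counting alone: each trip to the warehouse floor takes at most 3 across and each return brings at least 1 back, so after t trips out (and t−1 returns) at most 3t − (t−1) of the 11 are across; that first reaches 11 at t = 5, so at least 9 crossings are needed.
Since 7 < 9, 7 crossings cannot be enough. (The shortest complete plan in fact takes 9:)
1. 3 raiders → the warehouse floor.  (the loading dock: 6S 2R; the warehouse floor: 0S 3R)
2. 1 raider ← the loading dock.  (the loading dock: 6S 3R; the warehouse floor: 0S 2R)
3. 3 settlers → the warehouse floor.  (the loading dock: 3S 3R; the warehouse floor: 3S 2R)
4. 1 settler ← the loading dock.  (the loading dock: 4S 3R; the warehouse floor: 2S 2R)
5. 2 settlers and 1 raider → the warehouse floor.  (the loading dock: 2S 2R; the warehouse floor: 4S 3R)
6. 1 settler ← the loading dock.  (the loading dock: 3S 2R; the warehouse floor: 3S 3R)
7. 2 settlers and 1 raider → the warehouse floor.  (the loading dock: 1S 1R; the warehouse floor: 5S 4R)
8. 1 settler ← the loading dock.  (the loading dock: 2S 1R; the warehouse floor: 4S 4R)
9. 2 settlers and 1 raider → the warehouse floor.  (the loading dock: 0S 0R; the warehouse floor: 6S 5R)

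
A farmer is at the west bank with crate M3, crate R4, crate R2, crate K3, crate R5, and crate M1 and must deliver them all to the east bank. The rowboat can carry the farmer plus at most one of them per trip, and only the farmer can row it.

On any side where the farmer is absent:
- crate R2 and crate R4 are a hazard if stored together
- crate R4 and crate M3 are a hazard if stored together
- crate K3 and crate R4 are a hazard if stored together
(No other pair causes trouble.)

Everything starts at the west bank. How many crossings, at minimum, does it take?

impossible

Following every safe sequence of crossings from the start, the most of the 6 that can be at the east bank as the rowboat arrives there on crossings 1, 3, 5, 7 is 1, 2, 3, 4 respectively; the best ever achieved is 4 of 6.
From crossing 9 on, no configuration arises that was not already reachable earlier: only 36 distinct safe configurations (who is on which side, and where the rowboat is) can ever be reached, none of them has everyone across, and every continuation just revisits them. So no valid plan exists.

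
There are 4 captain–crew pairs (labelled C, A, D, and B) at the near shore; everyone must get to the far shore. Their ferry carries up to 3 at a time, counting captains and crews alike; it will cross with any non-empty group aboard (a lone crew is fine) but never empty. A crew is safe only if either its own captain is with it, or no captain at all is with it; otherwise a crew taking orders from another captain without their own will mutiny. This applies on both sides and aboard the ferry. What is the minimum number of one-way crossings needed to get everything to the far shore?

Counting alone: each trip to the far shore takes at most 3 across and each return brings at least 1 back, so after t trips out (and t−1 returns) at most 3t − (t−1) of the 8 are across; that first reaches 8 at t = 4, so at least 7 crossings are needed.
The safety rule pushes this higher. Following every safe sequence of crossings, the most of the 8 that can be at the far shore as the ferry arrives there on crossing 7 is 7 — never all 8.
So no plan with fewer than 9 crossings exists, and this one achieves 9:
1. captain C and crew C cross → the far shore.
2. captain C crosses ← the near shore.
3. captain A, captain C, and crew A cross → the far shore.
4. captain C and crew C cross ← the near shore.
5. captain B, captain C, and captain D cross → the far shore.
6. crew A crosses ← the near shore.
7. crew A and crew C cross → the far shore.
8. crew C crosses ← the near shore.
9. crew B, crew C, and crew D cross → the far shore.

9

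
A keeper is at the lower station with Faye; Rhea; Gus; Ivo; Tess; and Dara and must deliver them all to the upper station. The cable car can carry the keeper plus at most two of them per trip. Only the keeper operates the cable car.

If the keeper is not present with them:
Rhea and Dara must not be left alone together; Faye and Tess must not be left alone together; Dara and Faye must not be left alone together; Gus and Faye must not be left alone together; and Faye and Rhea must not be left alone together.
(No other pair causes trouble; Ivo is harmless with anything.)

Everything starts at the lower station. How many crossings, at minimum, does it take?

Counting alone: the keeper can take at most 2 across per trip to the upper station, so moving all 6 needs at least 3 loaded trips out, with a return between consecutive ones — at least 5 crossings.
The safety rule pushes this higher. Following every safe sequence of crossings, the most of the 6 that can be at the upper station as the cable car arrives there on crossings 5, 7 is 4, 5 respectively — never all 6.
So no plan with fewer than 9 crossings exists, and this one achieves 9:
1. Keeper goes to the upper station with Faye and Rhea.  [the lower station: Dara, Gus, Ivo, Tess | the upper station: Faye, Rhea]
2. Keeper goes back to the lower station with Faye.  [the lower station: Dara, Faye, Gus, Ivo, Tess | the upper station: Rhea]
3. Keeper goes to the upper station with Faye and Gus.  [the lower station: Dara, Ivo, Tess | the upper station: Faye, Gus, Rhea]
4. Keeper goes back to the lower station with Faye.  [the lower station: Dara, Faye, Ivo, Tess | the upper station: Gus, Rhea]
5. Keeper goes to the upper station with Faye and Ivo.  [the lower station: Dara, Tess | the upper station: Faye, Gus, Ivo, Rhea]
6. Keeper goes back to the lower station with Faye.  [the lower station: Dara, Faye, Tess | the upper station: Gus, Ivo, Rhea]
7. Keeper goes to the upper station with Faye and Tess.  [the lower station: Dara | the upper station: Faye, Gus, Ivo, Rhea, Tess]
8. Keeper goes back to the lower station with Faye.  [the lower station: Dara, Faye | the upper station: Gus, Ivo, Rhea, Tess]
9. Keeper goes to the upper station with Dara and Faye.  [the lower station: — | the upper station: Dara, Faye, Gus, Ivo, Rhea, Tess]

9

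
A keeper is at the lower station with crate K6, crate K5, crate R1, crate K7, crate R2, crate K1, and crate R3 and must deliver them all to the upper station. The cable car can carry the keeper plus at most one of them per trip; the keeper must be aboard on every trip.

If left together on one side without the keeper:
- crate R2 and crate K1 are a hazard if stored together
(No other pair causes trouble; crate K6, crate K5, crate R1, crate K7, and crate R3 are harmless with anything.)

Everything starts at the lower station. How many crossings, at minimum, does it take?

13

Counting alone: the keeper can take at most 1 across per trip to the upper station, so moving all 7 needs at least 7 loaded trips out, with a return between consecutive ones — at least 13 crossings.
The plan below uses exactly 13 crossings, so it is optimal:
1. Keeper goes to the upper station with crate R2.
2. Keeper goes back to the lower station alone.
3. Keeper goes to the upper station with crate K6.
4. Keeper goes back to the lower station alone.
5. Keeper goes to the upper station with crate K5.
6. Keeper goes back to the lower station alone.
7. Keeper goes to the upper station with crate R1.
8. Keeper goes back to the lower station alone.
9. Keeper goes to the upper station with crate K7.
10. Keeper goes back to the lower station alone.
11. Keeper goes to the upper station with crate R3.
12. Keeper goes back to the lower station alone.
13. Keeper goes to the upper station with crate K1.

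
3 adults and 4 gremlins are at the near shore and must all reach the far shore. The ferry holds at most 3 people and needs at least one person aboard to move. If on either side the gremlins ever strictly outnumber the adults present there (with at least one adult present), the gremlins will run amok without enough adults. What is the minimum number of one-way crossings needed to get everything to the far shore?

The gremlins already outnumber the adults at the near shore before anyone moves, so the starting position itself is disallowed.

impossible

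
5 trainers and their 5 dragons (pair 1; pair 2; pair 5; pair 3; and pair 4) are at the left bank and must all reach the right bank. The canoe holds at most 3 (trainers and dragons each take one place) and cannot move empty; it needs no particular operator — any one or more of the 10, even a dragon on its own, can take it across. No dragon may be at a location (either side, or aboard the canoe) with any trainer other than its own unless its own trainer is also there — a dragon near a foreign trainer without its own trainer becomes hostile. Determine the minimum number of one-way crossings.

Counting alone: each trip to the right bank takes at most 3 across and each return brings at least 1 back, so after t trips out (and t−1 returns) at most 3t − (t−1) of the 10 are across; that first reaches 10 at t = 5, so at least 9 crossings are needed.
The safety rule pushes this higher. Following every safe sequence of crossings, the most of the 10 that can be at the right bank as the canoe arrives there on crossing 9 is 9 — never all 10.
So no plan with fewer than 11 crossings exists, and this one achieves 11:
1. dragon 1 and trainer 1 cross → the right bank.
2. trainer 1 crosses ← the left bank.
3. dragon 2, dragon 3, and dragon 5 cross → the right bank.
4. dragon 1 crosses ← the left bank.
5. trainer 2, trainer 3, and trainer 5 cross → the right bank.
6. dragon 2 and trainer 2 cross ← the left bank.
7. trainer 1, trainer 2, and trainer 4 cross → the right bank.
8. dragon 5 crosses ← the left bank.
9. dragon 1 and dragon 2 cross → the right bank.
10. dragon 1 crosses ← the left bank.
11. dragon 1, dragon 4, and dragon 5 cross → the right bank.

11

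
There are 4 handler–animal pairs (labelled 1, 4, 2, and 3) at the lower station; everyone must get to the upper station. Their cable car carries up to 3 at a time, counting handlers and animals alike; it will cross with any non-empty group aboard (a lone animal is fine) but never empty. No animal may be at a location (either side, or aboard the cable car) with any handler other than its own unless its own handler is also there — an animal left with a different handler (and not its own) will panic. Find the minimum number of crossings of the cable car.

9

Counting alone: each trip to the upper station takes at most 3 across and each return brings at least 1 back, so after t trips out (and t−1 returns) at most 3t − (t−1) of the 8 are across; that first reaches 8 at t = 4, so at least 7 crossings are needed.
The safety rule pushes this higher. Following every safe sequence of crossings, the most of the 8 that can be at the upper station as the cable car arrives there on crossing 7 is 7 — never all 8.
So no plan with fewer than 9 crossings exists, and this one achieves 9:
1. animal 1 and handler 1 cross → the upper station.
2. handler 1 crosses ← the lower station.
3. animal 4, handler 1, and handler 4 cross → the upper station.
4. animal 1 and handler 1 cross ← the lower station.
5. handler 1, handler 2, and handler 3 cross → the upper station.
6. animal 4 crosses ← the lower station.
7. animal 1 and animal 4 cross → the upper station.
8. animal 1 crosses ← the lower station.
9. animal 1, animal 2, and animal 3 cross → the upper station.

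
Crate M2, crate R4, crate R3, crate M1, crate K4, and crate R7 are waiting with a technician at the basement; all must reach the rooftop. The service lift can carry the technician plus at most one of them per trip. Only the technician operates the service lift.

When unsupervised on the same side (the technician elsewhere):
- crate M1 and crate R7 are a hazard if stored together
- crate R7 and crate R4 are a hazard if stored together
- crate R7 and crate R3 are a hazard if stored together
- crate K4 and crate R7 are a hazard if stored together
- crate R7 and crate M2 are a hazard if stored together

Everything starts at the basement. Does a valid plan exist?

Following every safe sequence of crossings from the start, the most of the 6 that can be at the rooftop as the service lift arrives there on crossings 1, 3 is 1, 2 respectively; the best ever achieved is 2 of 6.
From crossing 5 on, no configuration arises that was not already reachable earlier: only 13 distinct safe configurations (who is on which side, and where the service lift is) can ever be reached, none of them has everyone across, and every continuation just revisits them. So no valid plan exists.

No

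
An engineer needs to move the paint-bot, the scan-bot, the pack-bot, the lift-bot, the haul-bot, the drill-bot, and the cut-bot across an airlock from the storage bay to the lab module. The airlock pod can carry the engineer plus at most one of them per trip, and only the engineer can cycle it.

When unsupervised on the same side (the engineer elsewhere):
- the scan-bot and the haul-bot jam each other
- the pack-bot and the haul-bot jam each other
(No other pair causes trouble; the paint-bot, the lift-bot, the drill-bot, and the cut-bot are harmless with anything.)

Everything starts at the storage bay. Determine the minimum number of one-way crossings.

15

Counting alone: the engineer can take at most 1 across per trip to the lab module, so moving all 7 needs at least 7 loaded trips out, with a return between consecutive ones — at least 13 crossings.
The safety rule pushes this higher. Following every safe sequence of crossings, the most of the 7 that can be at the lab module as the airlock pod arrives there on crossing 13 is 6 — never all 7.
So no plan with fewer than 15 crossings exists, and this one achieves 15:
1. Engineer goes to the lab module with the haul-bot.  [the storage bay: the cut-bot, the drill-bot, the lift-bot, the pack-bot, the paint-bot, the scan-bot | the lab module: the haul-bot]
2. Engineer goes back to the storage bay alone.  [the storage bay: the cut-bot, the drill-bot, the lift-bot, the pack-bot, the paint-bot, the scan-bot | the lab module: the haul-bot]
3. Engineer goes to the lab module with the paint-bot.  [the storage bay: the cut-bot, the drill-bot, the lift-bot, the pack-bot, the scan-bot | the lab module: the haul-bot, the paint-bot]
4. Engineer goes back to the storage bay alone.  [the storage bay: the cut-bot, the drill-bot, the lift-bot, the pack-bot, the scan-bot | the lab module: the haul-bot, the paint-bot]
5. Engineer goes to the lab module with the scan-bot.  [the storage bay: the cut-bot, the drill-bot, the lift-bot, the pack-bot | the lab module: the haul-bot, the paint-bot, the scan-bot]
6. Engineer goes back to the storage bay with the haul-bot.  [the storage bay: the cut-bot, the drill-bot, the haul-bot, the lift-bot, the pack-bot | the lab module: the paint-bot, the scan-bot]
7. Engineer goes to the lab module with the pack-bot.  [the storage bay: the cut-bot, the drill-bot, the haul-bot, the lift-bot | the lab module: the pack-bot, the paint-bot, the scan-bot]
8. Engineer goes back to the storage bay alone.  [the storage bay: the cut-bot, the drill-bot, the haul-bot, the lift-bot | the lab module: the pack-bot, the paint-bot, the scan-bot]
9. Engineer goes to the lab module with the lift-bot.  [the storage bay: the cut-bot, the drill-bot, the haul-bot | the lab module: the lift-bot, the pack-bot, the paint-bot, the scan-bot]
10. Engineer goes back to the storage bay alone.  [the storage bay: the cut-bot, the drill-bot, the haul-bot | the lab module: the lift-bot, the pack-bot, the paint-bot, the scan-bot]
11. Engineer goes to the lab module with the drill-bot.  [the storage bay: the cut-bot, the haul-bot | the lab module: the drill-bot, the lift-bot, the pack-bot, the paint-bot, the scan-bot]
12. Engineer goes back to the storage bay alone.  [the storage bay: the cut-bot, the haul-bot | the lab module: the drill-bot, the lift-bot, the pack-bot, the paint-bot, the scan-bot]
13. Engineer goes to the lab module with the cut-bot.  [the storage bay: the haul-bot | the lab module: the cut-bot, the drill-bot, the lift-bot, the pack-bot, the paint-bot, the scan-bot]
14. Engineer goes back to the storage bay alone.  [the storage bay: the haul-bot | the lab module: the cut-bot, the drill-bot, the lift-bot, the pack-bot, the paint-bot, the scan-bot]
15. Engineer goes to the lab module with the haul-bot.  [the storage bay: — | the lab module: the cut-bot, the drill-bot, the haul-bot, the lift-bot, the pack-bot, the paint-bot, the scan-bot]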